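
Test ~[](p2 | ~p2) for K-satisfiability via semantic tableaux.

1. ~[](p2 | ~p2), u
2. ~(p2 | ~p2), v   [~[]-rule on 1: fresh world v, uRv]
3. ~p2, v   [~|-rule on 2]
4. p2, v   [~|-rule on 2]
Accessibility: uRv
Branch closes: p2 and ~p2 both at v.
All branches of the tableau close; one closing branch shown above.

Unsatisfiable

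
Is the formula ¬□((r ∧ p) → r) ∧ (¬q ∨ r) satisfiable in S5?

1. ¬□((r ∧ p) → r) ∧ (¬q ∨ r), u
2. ¬□((r ∧ p) → r), u
3. ¬q ∨ r, u
4. r, u
5. ¬((r ∧ p) → r), v
6. r ∧ p, v
7. ¬r, v
8. r, v
9. p, v
Accessibility: uRu, uRv, vRu, vRv
Branch closes: r and ¬r both at v.
(One branch shown.) All branches close.

Unsatisfiable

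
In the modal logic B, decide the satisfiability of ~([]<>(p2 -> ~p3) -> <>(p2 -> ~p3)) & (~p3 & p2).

1. ~([]<>(p2 -> ~p3) -> <>(p2 -> ~p3)) & (~p3 & p2), u
2. ~([]<>(p2 -> ~p3) -> <>(p2 -> ~p3)), u
3. ~p3 & p2, u
4. []<>(p2 -> ~p3), u
5. ~<>(p2 -> ~p3), u
6. ~p3, u
7. p2, u
8. <>(p2 -> ~p3), u
9. ~(p2 -> ~p3), u
10. p3, u
Accessibility: uRu
Branch closes: p3 and ~p3 both at u.
(One branch shown.) All branches close.

Unsatisfiable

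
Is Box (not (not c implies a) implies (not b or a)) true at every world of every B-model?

Tableau for the negation not Box (not (not c implies a) implies (not b or a)):
1. not Box (not (not c implies a) implies (not b or a)), w0
2. not (not (not c implies a) implies (not b or a)), w1
3. not (not c implies a), w1
4. not (not b or a), w1
5. not c, w1
6. not a, w1
7. b, w1
Accessibility: w0Rw0, w0Rw1, w1Rw0, w1Rw1
The negation has an open branch (countermodel exists).

Not valid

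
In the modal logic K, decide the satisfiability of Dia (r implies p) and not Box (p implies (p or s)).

No, unsatisfiable

1. Dia (r implies p) and not Box (p implies (p or s)), 0
2. Dia (r implies p), 0
3. not Box (p implies (p or s)), 0
4. r implies p, 1
5. p, 1
6. not (p implies (p or s)), 2
7. p, 2
8. not (p or s), 2
9. not p, 2
10. not s, 2
Accessibility: 0R1, 0R2
Branch closes: p and not p both at 2.
All branches of the tableau close; one closing branch shown above.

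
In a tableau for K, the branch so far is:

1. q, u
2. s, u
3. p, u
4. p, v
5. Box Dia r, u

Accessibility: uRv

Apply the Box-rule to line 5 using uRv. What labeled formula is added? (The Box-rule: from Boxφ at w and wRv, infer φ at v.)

Dia r, v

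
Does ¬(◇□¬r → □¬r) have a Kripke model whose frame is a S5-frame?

1. ¬(◇□¬r → □¬r), u
2. ◇□¬r, u
3. ¬□¬r, u
4. □¬r, v
5. ¬r, u
6. ¬r, v
7. r, w
8. ¬r, w
Accessibility: uRu, uRv, uRw, vRu, vRv, vRw, wRu, wRv, wRw
Branch closes: r and ¬r both at w.
(One branch shown.) All branches close.

Unsatisfiable (every branch closes)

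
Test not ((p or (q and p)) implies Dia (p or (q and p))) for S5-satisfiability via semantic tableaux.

1. not ((p or (q and p)) implies Dia (p or (q and p))), u
2. p or (q and p), u
3. not Dia (p or (q and p)), u
4. not (p or (q and p)), u
5. not p, u
6. not (q and p), u
7. q and p, u
8. q, u
9. p, u
Accessibility: uRu
Branch closes: p and not p both at u.
All branches of the tableau close; one closing branch shown above.

Unsatisfiable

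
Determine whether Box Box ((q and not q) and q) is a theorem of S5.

Tableau for the negation not Box Box ((q and not q) and q):
1. not Box Box ((q and not q) and q), u
2. not Box ((q and not q) and q), v   [neg-Box-rule on 1: fresh world v, uRv]
3. not ((q and not q) and q), w   [neg-Box-rule on 2: fresh world w, vRw]
4. not q, w   [neg-and-rule on 3 (branches; this branch)]
Accessibility: uRu, uRv, uRw, vRu, vRv, vRw, wRu, wRv, wRw
The negation has an open branch (countermodel exists).

Invalid (countermodel exists)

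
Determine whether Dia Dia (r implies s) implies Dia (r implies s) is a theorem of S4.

Valid

Tableau for the negation not (Dia Dia (r implies s) implies Dia (r implies s)):
1. not (Dia Dia (r implies s) implies Dia (r implies s)), w0
2. Dia Dia (r implies s), w0
3. not Dia (r implies s), w0
4. not (r implies s), w0
5. r, w0
6. not s, w0
7. Dia (r implies s), w1
8. not (r implies s), w1
9. r, w1
10. not s, w1
11. r implies s, w2
12. not (r implies s), w2
13. r, w2
14. not s, w2
15. s, w2
Accessibility: w0Rw0, w0Rw1, w0Rw2, w1Rw1, w1Rw2, w2Rw2
Branch closes: s and not s both at w2.
All branches of the negation close; one closing branch shown above.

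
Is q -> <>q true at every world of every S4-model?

Tableau for the negation ~(q -> <>q):
1. ~(q -> <>q), 0
2. q, 0   [~->-rule on 1]
3. ~<>q, 0   [~->-rule on 1]
4. ~q, 0   [~<>-rule on 3 via 0R0]
Accessibility: 0R0
Branch closes: q and ~q both at 0.
All branches of the negation close; one closing branch shown above.

Valid in S4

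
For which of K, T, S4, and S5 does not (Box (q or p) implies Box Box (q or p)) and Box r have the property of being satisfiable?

S4-tableau for the formula:
1. not (Box (q or p) implies Box Box (q or p)) and Box r, w0
2. not (Box (q or p) implies Box Box (q or p)), w0
3. Box r, w0
4. Box (q or p), w0
5. not Box Box (q or p), w0
6. r, w0
7. q or p, w0
8. p, w0
9. not Box (q or p), w1
10. r, w1
11. q or p, w1
12. p, w1
13. not (q or p), w2
14. not q, w2
15. not p, w2
16. r, w2
17. q or p, w2
18. p, w2
Accessibility: w0Rw0, w0Rw1, w0Rw2, w1Rw1, w1Rw2, w2Rw2
Branch closes: p and not p both at w2.
Every branch closes (one shown): unsatisfiable in S4, hence also in S5 (every S5-frame is an S4-frame).
T-tableau for the formula:
1. not (Box (q or p) implies Box Box (q or p)) and Box r, w0
2. not (Box (q or p) implies Box Box (q or p)), w0
3. Box r, w0
4. Box (q or p), w0
5. not Box Box (q or p), w0
6. r, w0
7. q or p, w0
8. p, w0
9. not Box (q or p), w1
10. r, w1
11. q or p, w1
12. p, w1
13. not (q or p), w2
14. not q, w2
15. not p, w2
Accessibility: w0Rw0, w0Rw1, w1Rw1, w1Rw2, w2Rw2
Complete open branch: satisfiable in T, hence also in K (this T-model is also a K-model).

K, T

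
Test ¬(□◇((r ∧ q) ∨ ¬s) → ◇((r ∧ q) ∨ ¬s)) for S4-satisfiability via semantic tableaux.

No, unsatisfiable

1. ¬(□◇((r ∧ q) ∨ ¬s) → ◇((r ∧ q) ∨ ¬s)), w0
2. □◇((r ∧ q) ∨ ¬s), w0
3. ¬◇((r ∧ q) ∨ ¬s), w0
4. ◇((r ∧ q) ∨ ¬s), w0
5. ¬((r ∧ q) ∨ ¬s), w0
6. ¬(r ∧ q), w0
7. s, w0
8. ¬q, w0
9. (r ∧ q) ∨ ¬s, w1
10. ◇((r ∧ q) ∨ ¬s), w1
11. ¬((r ∧ q) ∨ ¬s), w1
12. ¬(r ∧ q), w1
13. s, w1
14. r ∧ q, w1
15. r, w1
16. q, w1
17. ¬q, w1
Accessibility: w0Rw0, w0Rw1, w1Rw1
Branch closes: q and ¬q both at w1.
All branches of the tableau close; one closing branch shown above.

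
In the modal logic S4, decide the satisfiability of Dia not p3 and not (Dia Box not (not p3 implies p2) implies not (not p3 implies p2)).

1. Dia not p3 and not (Dia Box not (not p3 implies p2) implies not (not p3 implies p2)), 0
2. Dia not p3, 0   [and-rule on 1]
3. not (Dia Box not (not p3 implies p2) implies not (not p3 implies p2)), 0   [and-rule on 1]
4. Dia Box not (not p3 implies p2), 0   [neg-implies-rule on 3]
5. not p3 implies p2, 0   [neg-implies-rule on 3]
6. p2, 0   [implies-rule on 5 (branches; this branch)]
7. not p3, 1   [Dia-rule on 2: fresh world 1, 0R1]
8. Box not (not p3 implies p2), 2   [Dia-rule on 4: fresh world 2, 0R2]
9. not (not p3 implies p2), 2   [Box-rule on 8 via 2R2]
10. not p3, 2   [neg-implies-rule on 9]
11. not p2, 2   [neg-implies-rule on 9]
Accessibility: 0R0, 0R1, 0R2, 1R1, 2R2

Satisfiable (open branch found)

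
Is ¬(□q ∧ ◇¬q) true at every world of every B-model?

Valid

Tableau for the negation □q ∧ ◇¬q:
1. □q ∧ ◇¬q, 0
2. □q, 0
3. ◇¬q, 0
4. q, 0
5. ¬q, 1
6. q, 1
Accessibility: 0R0, 0R1, 1R0, 1R1
Branch closes: q and ¬q both at 1.
Every branch of the negation's tableau closes; the branch above is one of them.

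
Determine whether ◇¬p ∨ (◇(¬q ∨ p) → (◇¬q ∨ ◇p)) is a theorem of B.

Tableau for the negation ¬(◇¬p ∨ (◇(¬q ∨ p) → (◇¬q ∨ ◇p))):
1. ¬(◇¬p ∨ (◇(¬q ∨ p) → (◇¬q ∨ ◇p))), 0
2. ¬◇¬p, 0
3. ¬(◇(¬q ∨ p) → (◇¬q ∨ ◇p)), 0
4. ◇(¬q ∨ p), 0
5. ¬(◇¬q ∨ ◇p), 0
6. ¬◇¬q, 0
7. ¬◇p, 0
8. p, 0
9. q, 0
10. ¬p, 0
Accessibility: 0R0
Branch closes: p and ¬p both at 0.
Every branch of the negation's tableau closes; the branch above is one of them.

Yes, valid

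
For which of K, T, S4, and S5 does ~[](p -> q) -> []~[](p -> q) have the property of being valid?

S5-tableau for the negation ~(~[](p -> q) -> []~[](p -> q)):
1. ~(~[](p -> q) -> []~[](p -> q)), 0
2. ~[](p -> q), 0
3. ~[]~[](p -> q), 0
4. ~(p -> q), 1
5. p, 1
6. ~q, 1
7. [](p -> q), 2
8. p -> q, 0
9. p -> q, 1
10. p -> q, 2
11. q, 0
12. q, 1
Accessibility: 0R0, 0R1, 0R2, 1R0, 1R1, 1R2, 2R0, 2R1, 2R2
Branch closes: q and ~q both at 1.
Every branch closes (one shown): valid in S5.
S4-tableau for the negation ~(~[](p -> q) -> []~[](p -> q)):
1. ~(~[](p -> q) -> []~[](p -> q)), 0
2. ~[](p -> q), 0
3. ~[]~[](p -> q), 0
4. ~(p -> q), 1
5. p, 1
6. ~q, 1
7. [](p -> q), 2
8. p -> q, 2
9. q, 2
Accessibility: 0R0, 0R1, 0R2, 1R1, 2R2
Complete open branch: countermodel on an S4-frame, so not valid in S4, nor in K, T (the same frame is also a K-frame and a T-frame).

S5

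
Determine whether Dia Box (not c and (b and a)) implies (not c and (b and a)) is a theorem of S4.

Not valid

Tableau for the negation not (Dia Box (not c and (b and a)) implies (not c and (b and a))):
1. not (Dia Box (not c and (b and a)) implies (not c and (b and a))), w0
2. Dia Box (not c and (b and a)), w0
3. not (not c and (b and a)), w0
4. not (b and a), w0
5. not a, w0
6. Box (not c and (b and a)), w1
7. not c and (b and a), w1
8. not c, w1
9. b and a, w1
10. b, w1
11. a, w1
Accessibility: w0Rw0, w0Rw1, w1Rw1
The negation has an open branch (countermodel exists).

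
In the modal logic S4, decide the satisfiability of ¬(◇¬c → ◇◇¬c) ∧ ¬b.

Unsatisfiable

1. ¬(◇¬c → ◇◇¬c) ∧ ¬b, u
2. ¬(◇¬c → ◇◇¬c), u   [∧-rule on 1]
3. ¬b, u   [∧-rule on 1]
4. ◇¬c, u   [¬→-rule on 2]
5. ¬◇◇¬c, u   [¬→-rule on 2]
6. ¬◇¬c, u   [¬◇-rule on 5 via uRu]
7. c, u   [¬◇-rule on 6 via uRu]
8. ¬c, v   [◇-rule on 4: fresh world v, uRv]
9. ¬◇¬c, v   [¬◇-rule on 5 via uRv]
10. c, v   [¬◇-rule on 6 via uRv]
Accessibility: uRu, uRv, vRv
Branch closes: c and ¬c both at v.
(One branch shown.) All branches close.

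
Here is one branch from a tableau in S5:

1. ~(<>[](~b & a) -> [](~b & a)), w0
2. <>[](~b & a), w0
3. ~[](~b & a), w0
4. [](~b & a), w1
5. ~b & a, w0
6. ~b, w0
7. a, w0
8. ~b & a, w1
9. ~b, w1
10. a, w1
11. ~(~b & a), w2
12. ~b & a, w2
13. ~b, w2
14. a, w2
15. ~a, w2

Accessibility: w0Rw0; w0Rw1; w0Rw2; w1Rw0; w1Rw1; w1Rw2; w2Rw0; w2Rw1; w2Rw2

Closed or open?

Both a and ~a appear at w2.

Closed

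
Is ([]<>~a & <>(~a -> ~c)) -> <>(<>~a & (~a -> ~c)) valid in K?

Tableau for the negation ~(([]<>~a & <>(~a -> ~c)) -> <>(<>~a & (~a -> ~c))):
1. ~(([]<>~a & <>(~a -> ~c)) -> <>(<>~a & (~a -> ~c))), w0
2. []<>~a & <>(~a -> ~c), w0   [~->-rule on 1]
3. ~<>(<>~a & (~a -> ~c)), w0   [~->-rule on 1]
4. []<>~a, w0   [&-rule on 2]
5. <>(~a -> ~c), w0   [&-rule on 2]
6. ~a -> ~c, w1   [<>-rule on 5: fresh world w1, w0Rw1]
7. ~(<>~a & (~a -> ~c)), w1   [~<>-rule on 3 via w0Rw1]
8. <>~a, w1   [[]-rule on 4 via w0Rw1]
9. ~c, w1   [->-rule on 6 (branches; this branch)]
10. ~<>~a, w1   [~&-rule on 7 (branches; this branch)]
11. ~a, w2   [<>-rule on 8: fresh world w2, w1Rw2]
12. a, w2   [~<>-rule on 10 via w1Rw2]
Accessibility: w0Rw1, w1Rw2
Branch closes: a and ~a both at w2.
All branches of the negation close; one closing branch shown above.

Yes, valid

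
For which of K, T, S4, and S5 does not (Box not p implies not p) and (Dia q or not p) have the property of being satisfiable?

T-tableau for the formula:
1. not (Box not p implies not p) and (Dia q or not p), w0
2. not (Box not p implies not p), w0
3. Dia q or not p, w0
4. Box not p, w0
5. p, w0
6. not p, w0
Accessibility: w0Rw0
Branch closes: p and not p both at w0.
Every branch closes (one shown): unsatisfiable in T, hence also in S4, S5 (every S4/S5-frame is a T-frame).
K-tableau for the formula:
1. not (Box not p implies not p) and (Dia q or not p), w0
2. not (Box not p implies not p), w0
3. Dia q or not p, w0
4. Box not p, w0
5. p, w0
6. Dia q, w0
7. q, w1
8. not p, w1
Accessibility: w0Rw1
Complete open branch: satisfiable in K.

K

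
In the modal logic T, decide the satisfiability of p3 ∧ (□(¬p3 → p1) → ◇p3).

Satisfiable (open branch found)

1. p3 ∧ (□(¬p3 → p1) → ◇p3), u
2. p3, u
3. □(¬p3 → p1) → ◇p3, u
4. ◇p3, u
5. p3, v
Accessibility: uRu, uRv, vRv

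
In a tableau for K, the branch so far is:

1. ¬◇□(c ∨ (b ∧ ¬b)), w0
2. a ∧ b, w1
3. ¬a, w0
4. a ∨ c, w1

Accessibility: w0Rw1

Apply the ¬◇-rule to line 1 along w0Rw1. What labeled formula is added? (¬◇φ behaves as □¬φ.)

¬◇φ behaves as □¬φ: propagate the negated body to each accessible world.

¬□(c ∨ (b ∧ ¬b)), w1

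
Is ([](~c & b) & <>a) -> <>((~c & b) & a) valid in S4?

Tableau for the negation ~(([](~c & b) & <>a) -> <>((~c & b) & a)):
1. ~(([](~c & b) & <>a) -> <>((~c & b) & a)), u
2. [](~c & b) & <>a, u   [~->-rule on 1]
3. ~<>((~c & b) & a), u   [~->-rule on 1]
4. [](~c & b), u   [&-rule on 2]
5. <>a, u   [&-rule on 2]
6. ~((~c & b) & a), u   [~<>-rule on 3 via uRu]
7. ~c & b, u   [[]-rule on 4 via uRu]
8. ~c, u   [&-rule on 7]
9. b, u   [&-rule on 7]
10. ~a, u   [~&-rule on 6 (branches; this branch)]
11. a, v   [<>-rule on 5: fresh world v, uRv]
12. ~((~c & b) & a), v   [~<>-rule on 3 via uRv]
13. ~c & b, v   [[]-rule on 4 via uRv]
14. ~c, v   [&-rule on 13]
15. b, v   [&-rule on 13]
16. ~(~c & b), v   [~&-rule on 12 (branches; this branch)]
17. ~b, v   [~&-rule on 16 (branches; this branch)]
Accessibility: uRu, uRv, vRv
Branch closes: b and ~b both at v.
Every branch of the negation's tableau closes; the branch above is one of them.

Valid in S4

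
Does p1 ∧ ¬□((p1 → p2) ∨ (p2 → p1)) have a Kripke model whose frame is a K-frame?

Unsatisfiable

1. p1 ∧ ¬□((p1 → p2) ∨ (p2 → p1)), w0
2. p1, w0
3. ¬□((p1 → p2) ∨ (p2 → p1)), w0
4. ¬((p1 → p2) ∨ (p2 → p1)), w1
5. ¬(p1 → p2), w1
6. ¬(p2 → p1), w1
7. p1, w1
8. ¬p2, w1
9. p2, w1
10. ¬p1, w1
Accessibility: w0Rw1
Branch closes: p2 and ¬p2 both at w1.
(One branch shown.) All branches close.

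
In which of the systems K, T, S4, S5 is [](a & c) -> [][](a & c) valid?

S4, S5

S4-tableau for the negation ~([](a & c) -> [][](a & c)):
1. ~([](a & c) -> [][](a & c)), u
2. [](a & c), u
3. ~[][](a & c), u
4. a & c, u
5. a, u
6. c, u
7. ~[](a & c), v
8. a & c, v
9. a, v
10. c, v
11. ~(a & c), w
12. a & c, w
13. a, w
14. c, w
15. ~c, w
Accessibility: uRu, uRv, uRw, vRv, vRw, wRw
Branch closes: c and ~c both at w.
Every branch closes (one shown): valid in S4, hence also in S5 (every theorem of S4 is a theorem of S5).
T-tableau for the negation ~([](a & c) -> [][](a & c)):
1. ~([](a & c) -> [][](a & c)), u
2. [](a & c), u
3. ~[][](a & c), u
4. a & c, u
5. a, u
6. c, u
7. ~[](a & c), v
8. a & c, v
9. a, v
10. c, v
11. ~(a & c), w
12. ~c, w
Accessibility: uRu, uRv, vRv, vRw, wRw
Complete open branch: countermodel on a T-frame, so not valid in T, nor in K (the same frame is also a K-frame).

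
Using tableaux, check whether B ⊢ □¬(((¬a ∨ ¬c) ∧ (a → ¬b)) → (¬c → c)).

Tableau for the negation ¬□¬(((¬a ∨ ¬c) ∧ (a → ¬b)) → (¬c → c)):
1. ¬□¬(((¬a ∨ ¬c) ∧ (a → ¬b)) → (¬c → c)), u
2. ((¬a ∨ ¬c) ∧ (a → ¬b)) → (¬c → c), v
3. ¬c → c, v
4. c, v
Accessibility: uRu, uRv, vRu, vRv
The negation has an open branch (countermodel exists).

No, not valid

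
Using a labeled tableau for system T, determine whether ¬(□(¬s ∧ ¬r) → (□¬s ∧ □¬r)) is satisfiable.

Unsatisfiable

1. ¬(□(¬s ∧ ¬r) → (□¬s ∧ □¬r)), u
2. □(¬s ∧ ¬r), u
3. ¬(□¬s ∧ □¬r), u
4. ¬s ∧ ¬r, u
5. ¬s, u
6. ¬r, u
7. ¬□¬r, u
8. r, v
9. ¬s ∧ ¬r, v
10. ¬s, v
11. ¬r, v
Accessibility: uRu, uRv, vRv
Branch closes: r and ¬r both at v.
All branches of the tableau close; one closing branch shown above.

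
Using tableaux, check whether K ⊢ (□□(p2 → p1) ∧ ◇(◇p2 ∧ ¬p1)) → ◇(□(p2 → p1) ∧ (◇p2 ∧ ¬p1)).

Tableau for the negation ¬((□□(p2 → p1) ∧ ◇(◇p2 ∧ ¬p1)) → ◇(□(p2 → p1) ∧ (◇p2 ∧ ¬p1))):
1. ¬((□□(p2 → p1) ∧ ◇(◇p2 ∧ ¬p1)) → ◇(□(p2 → p1) ∧ (◇p2 ∧ ¬p1))), 0
2. □□(p2 → p1) ∧ ◇(◇p2 ∧ ¬p1), 0
3. ¬◇(□(p2 → p1) ∧ (◇p2 ∧ ¬p1)), 0
4. □□(p2 → p1), 0
5. ◇(◇p2 ∧ ¬p1), 0
6. ◇p2 ∧ ¬p1, 1
7. ◇p2, 1
8. ¬p1, 1
9. ¬(□(p2 → p1) ∧ (◇p2 ∧ ¬p1)), 1
10. □(p2 → p1), 1
11. ¬□(p2 → p1), 1
12. p2, 2
13. p2 → p1, 2
14. p1, 2
15. ¬(p2 → p1), 3
16. p2, 3
17. ¬p1, 3
18. p2 → p1, 3
19. p1, 3
Accessibility: 0R1, 1R2, 1R3
Branch closes: p1 and ¬p1 both at 3.
All branches of the negation close; one closing branch shown above.

Valid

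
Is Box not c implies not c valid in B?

Yes, valid

Tableau for the negation not (Box not c implies not c):
1. not (Box not c implies not c), w0
2. Box not c, w0   [neg-implies-rule on 1]
3. c, w0   [neg-implies-rule on 1]
4. not c, w0   [Box-rule on 2 via w0Rw0]
Accessibility: w0Rw0
Branch closes: c and not c both at w0.
Every branch of the negation's tableau closes; the branch above is one of them.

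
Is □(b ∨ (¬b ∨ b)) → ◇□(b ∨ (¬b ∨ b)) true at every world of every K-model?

No, not valid

Tableau for the negation ¬(□(b ∨ (¬b ∨ b)) → ◇□(b ∨ (¬b ∨ b))):
1. ¬(□(b ∨ (¬b ∨ b)) → ◇□(b ∨ (¬b ∨ b))), w0
2. □(b ∨ (¬b ∨ b)), w0
3. ¬◇□(b ∨ (¬b ∨ b)), w0
The negation has an open branch (countermodel exists).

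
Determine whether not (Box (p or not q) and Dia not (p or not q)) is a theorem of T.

Valid

Tableau for the negation Box (p or not q) and Dia not (p or not q):
1. Box (p or not q) and Dia not (p or not q), 0
2. Box (p or not q), 0   [and-rule on 1]
3. Dia not (p or not q), 0   [and-rule on 1]
4. p or not q, 0   [Box-rule on 2 via 0R0]
5. not q, 0   [or-rule on 4 (branches; this branch)]
6. not (p or not q), 1   [Dia-rule on 3: fresh world 1, 0R1]
7. not p, 1   [neg-or-rule on 6]
8. q, 1   [neg-or-rule on 6]
9. p or not q, 1   [Box-rule on 2 via 0R1]
10. not q, 1   [or-rule on 9 (branches; this branch)]
Accessibility: 0R0, 0R1, 1R1
Branch closes: q and not q both at 1.
All branches of the negation close; one closing branch shown above.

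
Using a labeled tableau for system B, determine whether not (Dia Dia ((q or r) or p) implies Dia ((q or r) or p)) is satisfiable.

1. not (Dia Dia ((q or r) or p) implies Dia ((q or r) or p)), w0
2. Dia Dia ((q or r) or p), w0
3. not Dia ((q or r) or p), w0
4. not ((q or r) or p), w0
5. not (q or r), w0
6. not p, w0
7. not q, w0
8. not r, w0
9. Dia ((q or r) or p), w1
10. not ((q or r) or p), w1
11. not (q or r), w1
12. not p, w1
13. not q, w1
14. not r, w1
15. (q or r) or p, w2
16. p, w2
Accessibility: w0Rw0, w0Rw1, w1Rw0, w1Rw1, w1Rw2, w2Rw1, w2Rw2

Yes, satisfiable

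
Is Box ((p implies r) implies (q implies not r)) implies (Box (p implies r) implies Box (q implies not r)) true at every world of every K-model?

Tableau for the negation not (Box ((p implies r) implies (q implies not r)) implies (Box (p implies r) implies Box (q implies not r))):
1. not (Box ((p implies r) implies (q implies not r)) implies (Box (p implies r) implies Box (q implies not r))), 0
2. Box ((p implies r) implies (q implies not r)), 0   [neg-implies-rule on 1]
3. not (Box (p implies r) implies Box (q implies not r)), 0   [neg-implies-rule on 1]
4. Box (p implies r), 0   [neg-implies-rule on 3]
5. not Box (q implies not r), 0   [neg-implies-rule on 3]
6. not (q implies not r), 1   [neg-Box-rule on 5: fresh world 1, 0R1]
7. q, 1   [neg-implies-rule on 6]
8. r, 1   [neg-implies-rule on 6]
9. (p implies r) implies (q implies not r), 1   [Box-rule on 2 via 0R1]
10. p implies r, 1   [Box-rule on 4 via 0R1]
11. q implies not r, 1   [implies-rule on 9 (branches; this branch)]
12. not r, 1   [implies-rule on 11 (branches; this branch)]
Accessibility: 0R1
Branch closes: r and not r both at 1.
Every branch of the negation's tableau closes; the branch above is one of them.

Valid in K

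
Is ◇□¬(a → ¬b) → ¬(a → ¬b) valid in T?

Invalid (countermodel exists)

Tableau for the negation ¬(◇□¬(a → ¬b) → ¬(a → ¬b)):
1. ¬(◇□¬(a → ¬b) → ¬(a → ¬b)), 0
2. ◇□¬(a → ¬b), 0
3. a → ¬b, 0
4. ¬b, 0
5. □¬(a → ¬b), 1
6. ¬(a → ¬b), 1
7. a, 1
8. b, 1
Accessibility: 0R0, 0R1, 1R1
The negation has an open branch (countermodel exists).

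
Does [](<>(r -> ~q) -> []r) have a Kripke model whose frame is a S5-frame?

Satisfiable

1. [](<>(r -> ~q) -> []r), 0
2. <>(r -> ~q) -> []r, 0
3. []r, 0
4. r, 0
Accessibility: 0R0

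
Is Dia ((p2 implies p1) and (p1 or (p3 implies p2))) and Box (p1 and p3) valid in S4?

Tableau for the negation not (Dia ((p2 implies p1) and (p1 or (p3 implies p2))) and Box (p1 and p3)):
1. not (Dia ((p2 implies p1) and (p1 or (p3 implies p2))) and Box (p1 and p3)), w0
2. not Box (p1 and p3), w0
3. not (p1 and p3), w1
4. not p3, w1
Accessibility: w0Rw0, w0Rw1, w1Rw1
The negation has an open branch (countermodel exists).

No, not valid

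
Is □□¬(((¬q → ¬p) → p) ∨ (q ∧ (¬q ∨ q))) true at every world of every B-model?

Tableau for the negation ¬□□¬(((¬q → ¬p) → p) ∨ (q ∧ (¬q ∨ q))):
1. ¬□□¬(((¬q → ¬p) → p) ∨ (q ∧ (¬q ∨ q))), u
2. ¬□¬(((¬q → ¬p) → p) ∨ (q ∧ (¬q ∨ q))), v
3. ((¬q → ¬p) → p) ∨ (q ∧ (¬q ∨ q)), w
4. q ∧ (¬q ∨ q), w
5. q, w
6. ¬q ∨ q, w
Accessibility: uRu, uRv, vRu, vRv, vRw, wRv, wRw
The negation has an open branch (countermodel exists).

Invalid (countermodel exists)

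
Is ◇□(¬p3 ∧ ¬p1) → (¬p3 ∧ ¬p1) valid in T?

Tableau for the negation ¬(◇□(¬p3 ∧ ¬p1) → (¬p3 ∧ ¬p1)):
1. ¬(◇□(¬p3 ∧ ¬p1) → (¬p3 ∧ ¬p1)), u
2. ◇□(¬p3 ∧ ¬p1), u
3. ¬(¬p3 ∧ ¬p1), u
4. p1, u
5. □(¬p3 ∧ ¬p1), v
6. ¬p3 ∧ ¬p1, v
7. ¬p3, v
8. ¬p1, v
Accessibility: uRu, uRv, vRv
The negation has an open branch (countermodel exists).

No, not valid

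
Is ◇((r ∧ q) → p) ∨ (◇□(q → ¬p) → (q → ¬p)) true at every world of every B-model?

Tableau for the negation ¬(◇((r ∧ q) → p) ∨ (◇□(q → ¬p) → (q → ¬p))):
1. ¬(◇((r ∧ q) → p) ∨ (◇□(q → ¬p) → (q → ¬p))), 0
2. ¬◇((r ∧ q) → p), 0   [¬∨-rule on 1]
3. ¬(◇□(q → ¬p) → (q → ¬p)), 0   [¬∨-rule on 1]
4. ◇□(q → ¬p), 0   [¬→-rule on 3]
5. ¬(q → ¬p), 0   [¬→-rule on 3]
6. q, 0   [¬→-rule on 5]
7. p, 0   [¬→-rule on 5]
8. ¬((r ∧ q) → p), 0   [¬◇-rule on 2 via 0R0]
9. r ∧ q, 0   [¬→-rule on 8]
10. ¬p, 0   [¬→-rule on 8]
Accessibility: 0R0
Branch closes: p and ¬p both at 0.
Every branch of the negation's tableau closes; the branch above is one of them.

Valid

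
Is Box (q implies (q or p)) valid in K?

Yes, valid

Tableau for the negation not Box (q implies (q or p)):
1. not Box (q implies (q or p)), u
2. not (q implies (q or p)), v
3. q, v
4. not (q or p), v
5. not q, v
6. not p, v
Accessibility: uRv
Branch closes: q and not q both at v.
Every branch of the negation's tableau closes; the branch above is one of them.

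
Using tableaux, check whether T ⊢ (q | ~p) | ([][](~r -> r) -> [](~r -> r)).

Valid in T

Tableau for the negation ~((q | ~p) | ([][](~r -> r) -> [](~r -> r))):
1. ~((q | ~p) | ([][](~r -> r) -> [](~r -> r))), u
2. ~(q | ~p), u
3. ~([][](~r -> r) -> [](~r -> r)), u
4. ~q, u
5. p, u
6. [][](~r -> r), u
7. ~[](~r -> r), u
8. [](~r -> r), u
9. ~r -> r, u
10. r, u
11. ~(~r -> r), v
12. ~r, v
13. [](~r -> r), v
14. ~r -> r, v
15. r, v
Accessibility: uRu, uRv, vRv
Branch closes: r and ~r both at v.
Every branch of the negation's tableau closes; the branch above is one of them.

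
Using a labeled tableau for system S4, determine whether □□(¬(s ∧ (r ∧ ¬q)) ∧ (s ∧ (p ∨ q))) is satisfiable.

Satisfiable

1. □□(¬(s ∧ (r ∧ ¬q)) ∧ (s ∧ (p ∨ q))), w0
2. □(¬(s ∧ (r ∧ ¬q)) ∧ (s ∧ (p ∨ q))), w0   [□-rule on 1 via w0Rw0]
3. ¬(s ∧ (r ∧ ¬q)) ∧ (s ∧ (p ∨ q)), w0   [□-rule on 2 via w0Rw0]
4. ¬(s ∧ (r ∧ ¬q)), w0   [∧-rule on 3]
5. s ∧ (p ∨ q), w0   [∧-rule on 3]
6. s, w0   [∧-rule on 5]
7. p ∨ q, w0   [∧-rule on 5]
8. ¬(r ∧ ¬q), w0   [¬∧-rule on 4 (branches; this branch)]
9. q, w0   [∨-rule on 7 (branches; this branch)]
Accessibility: w0Rw0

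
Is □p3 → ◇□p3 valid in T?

Tableau for the negation ¬(□p3 → ◇□p3):
1. ¬(□p3 → ◇□p3), 0
2. □p3, 0
3. ¬◇□p3, 0
4. p3, 0
5. ¬□p3, 0
6. ¬p3, 1
7. p3, 1
Accessibility: 0R0, 0R1, 1R1
Branch closes: p3 and ¬p3 both at 1.
All branches of the negation close; one closing branch shown above.

Valid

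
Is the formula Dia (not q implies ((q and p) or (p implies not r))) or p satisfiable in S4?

Satisfiable

1. Dia (not q implies ((q and p) or (p implies not r))) or p, 0
2. p, 0
Accessibility: 0R0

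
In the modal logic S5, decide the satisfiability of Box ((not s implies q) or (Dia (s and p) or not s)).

1. Box ((not s implies q) or (Dia (s and p) or not s)), 0
2. (not s implies q) or (Dia (s and p) or not s), 0
3. Dia (s and p) or not s, 0
4. not s, 0
Accessibility: 0R0

Yes, satisfiable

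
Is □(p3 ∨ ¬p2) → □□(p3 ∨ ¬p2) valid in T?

No, not valid

Tableau for the negation ¬(□(p3 ∨ ¬p2) → □□(p3 ∨ ¬p2)):
1. ¬(□(p3 ∨ ¬p2) → □□(p3 ∨ ¬p2)), w0
2. □(p3 ∨ ¬p2), w0   [¬→-rule on 1]
3. ¬□□(p3 ∨ ¬p2), w0   [¬→-rule on 1]
4. p3 ∨ ¬p2, w0   [□-rule on 2 via w0Rw0]
5. ¬p2, w0   [∨-rule on 4 (branches; this branch)]
6. ¬□(p3 ∨ ¬p2), w1   [¬□-rule on 3: fresh world w1, w0Rw1]
7. p3 ∨ ¬p2, w1   [□-rule on 2 via w0Rw1]
8. ¬p2, w1   [∨-rule on 7 (branches; this branch)]
9. ¬(p3 ∨ ¬p2), w2   [¬□-rule on 6: fresh world w2, w1Rw2]
10. ¬p3, w2   [¬∨-rule on 9]
11. p2, w2   [¬∨-rule on 9]
Accessibility: w0Rw0, w0Rw1, w1Rw1, w1Rw2, w2Rw2
The negation has an open branch (countermodel exists).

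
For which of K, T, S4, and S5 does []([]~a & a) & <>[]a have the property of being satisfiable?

K

T-tableau for the formula:
1. []([]~a & a) & <>[]a, w0
2. []([]~a & a), w0   [&-rule on 1]
3. <>[]a, w0   [&-rule on 1]
4. []~a & a, w0   [[]-rule on 2 via w0Rw0]
5. []~a, w0   [&-rule on 4]
6. a, w0   [&-rule on 4]
7. ~a, w0   [[]-rule on 5 via w0Rw0]
Accessibility: w0Rw0
Branch closes: a and ~a both at w0.
Every branch closes (one shown): unsatisfiable in T, hence also in S4, S5 (every S4/S5-frame is a T-frame).
K-tableau for the formula:
1. []([]~a & a) & <>[]a, w0
2. []([]~a & a), w0   [&-rule on 1]
3. <>[]a, w0   [&-rule on 1]
4. []a, w1   [<>-rule on 3: fresh world w1, w0Rw1]
5. []~a & a, w1   [[]-rule on 2 via w0Rw1]
6. []~a, w1   [&-rule on 5]
7. a, w1   [&-rule on 5]
Accessibility: w0Rw1
Complete open branch: satisfiable in K.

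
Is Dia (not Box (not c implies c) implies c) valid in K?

Tableau for the negation not Dia (not Box (not c implies c) implies c):
1. not Dia (not Box (not c implies c) implies c), 0
The negation has an open branch (countermodel exists).

Not valid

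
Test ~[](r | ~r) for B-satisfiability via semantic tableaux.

Unsatisfiable

1. ~[](r | ~r), u
2. ~(r | ~r), v
3. ~r, v
4. r, v
Accessibility: uRu, uRv, vRu, vRv
Branch closes: r and ~r both at v.
Every branch closes; the branch above is one of them.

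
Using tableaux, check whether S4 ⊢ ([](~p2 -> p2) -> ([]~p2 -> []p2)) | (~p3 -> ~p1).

Valid

Tableau for the negation ~(([](~p2 -> p2) -> ([]~p2 -> []p2)) | (~p3 -> ~p1)):
1. ~(([](~p2 -> p2) -> ([]~p2 -> []p2)) | (~p3 -> ~p1)), 0
2. ~([](~p2 -> p2) -> ([]~p2 -> []p2)), 0
3. ~(~p3 -> ~p1), 0
4. [](~p2 -> p2), 0
5. ~([]~p2 -> []p2), 0
6. ~p3, 0
7. p1, 0
8. []~p2, 0
9. ~[]p2, 0
10. ~p2 -> p2, 0
11. ~p2, 0
12. p2, 0
Accessibility: 0R0
Branch closes: p2 and ~p2 both at 0.
Every branch of the negation's tableau closes; the branch above is one of them.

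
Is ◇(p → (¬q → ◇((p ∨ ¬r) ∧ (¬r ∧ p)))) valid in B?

Invalid (countermodel exists)

Tableau for the negation ¬◇(p → (¬q → ◇((p ∨ ¬r) ∧ (¬r ∧ p)))):
1. ¬◇(p → (¬q → ◇((p ∨ ¬r) ∧ (¬r ∧ p)))), 0
2. ¬(p → (¬q → ◇((p ∨ ¬r) ∧ (¬r ∧ p)))), 0
3. p, 0
4. ¬(¬q → ◇((p ∨ ¬r) ∧ (¬r ∧ p))), 0
5. ¬q, 0
6. ¬◇((p ∨ ¬r) ∧ (¬r ∧ p)), 0
7. ¬((p ∨ ¬r) ∧ (¬r ∧ p)), 0
8. ¬(¬r ∧ p), 0
9. r, 0
Accessibility: 0R0
The negation has an open branch (countermodel exists).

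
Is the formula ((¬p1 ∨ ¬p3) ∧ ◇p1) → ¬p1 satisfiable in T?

1. ((¬p1 ∨ ¬p3) ∧ ◇p1) → ¬p1, u
2. ¬p1, u
Accessibility: uRu

Yes, satisfiable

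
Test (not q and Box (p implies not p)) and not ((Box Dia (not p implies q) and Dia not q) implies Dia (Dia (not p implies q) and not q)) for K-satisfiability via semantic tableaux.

No, unsatisfiable

1. (not q and Box (p implies not p)) and not ((Box Dia (not p implies q) and Dia not q) implies Dia (Dia (not p implies q) and not q)), w0
2. not q and Box (p implies not p), w0
3. not ((Box Dia (not p implies q) and Dia not q) implies Dia (Dia (not p implies q) and not q)), w0
4. not q, w0
5. Box (p implies not p), w0
6. Box Dia (not p implies q) and Dia not q, w0
7. not Dia (Dia (not p implies q) and not q), w0
8. Box Dia (not p implies q), w0
9. Dia not q, w0
10. not q, w1
11. p implies not p, w1
12. not (Dia (not p implies q) and not q), w1
13. Dia (not p implies q), w1
14. not p, w1
15. not Dia (not p implies q), w1
16. not p implies q, w2
17. not (not p implies q), w2
18. not p, w2
19. not q, w2
20. q, w2
Accessibility: w0Rw1, w1Rw2
Branch closes: q and not q both at w2.
(One branch shown.) All branches close.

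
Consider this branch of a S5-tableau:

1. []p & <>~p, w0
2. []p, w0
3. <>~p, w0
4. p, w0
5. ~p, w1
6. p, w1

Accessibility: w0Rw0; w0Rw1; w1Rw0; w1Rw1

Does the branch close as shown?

Yes, closed

Both p and ~p appear at w1.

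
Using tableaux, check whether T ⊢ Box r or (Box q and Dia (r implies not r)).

No, not valid

Tableau for the negation not (Box r or (Box q and Dia (r implies not r))):
1. not (Box r or (Box q and Dia (r implies not r))), w0
2. not Box r, w0   [neg-or-rule on 1]
3. not (Box q and Dia (r implies not r)), w0   [neg-or-rule on 1]
4. not Box q, w0   [neg-and-rule on 3 (branches; this branch)]
5. not r, w1   [neg-Box-rule on 2: fresh world w1, w0Rw1]
6. not q, w2   [neg-Box-rule on 4: fresh world w2, w0Rw2]
Accessibility: w0Rw0, w0Rw1, w0Rw2, w1Rw1, w2Rw2
The negation has an open branch (countermodel exists).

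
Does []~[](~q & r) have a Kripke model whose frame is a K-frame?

1. []~[](~q & r), w0

Satisfiable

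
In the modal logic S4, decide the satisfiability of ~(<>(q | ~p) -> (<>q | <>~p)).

Unsatisfiable

1. ~(<>(q | ~p) -> (<>q | <>~p)), 0
2. <>(q | ~p), 0   [~->-rule on 1]
3. ~(<>q | <>~p), 0   [~->-rule on 1]
4. ~<>q, 0   [~|-rule on 3]
5. ~<>~p, 0   [~|-rule on 3]
6. ~q, 0   [~<>-rule on 4 via 0R0]
7. p, 0   [~<>-rule on 5 via 0R0]
8. q | ~p, 1   [<>-rule on 2: fresh world 1, 0R1]
9. ~q, 1   [~<>-rule on 4 via 0R1]
10. p, 1   [~<>-rule on 5 via 0R1]
11. ~p, 1   [|-rule on 8 (branches; this branch)]
Accessibility: 0R0, 0R1, 1R1
Branch closes: p and ~p both at 1.
(One branch shown.) All branches close.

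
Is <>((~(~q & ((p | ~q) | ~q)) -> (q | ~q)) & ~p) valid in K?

Not valid

Tableau for the negation ~<>((~(~q & ((p | ~q) | ~q)) -> (q | ~q)) & ~p):
1. ~<>((~(~q & ((p | ~q) | ~q)) -> (q | ~q)) & ~p), 0
The negation has an open branch (countermodel exists).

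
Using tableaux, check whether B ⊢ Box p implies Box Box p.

Invalid (countermodel exists)

Tableau for the negation not (Box p implies Box Box p):
1. not (Box p implies Box Box p), w0
2. Box p, w0
3. not Box Box p, w0
4. p, w0
5. not Box p, w1
6. p, w1
7. not p, w2
Accessibility: w0Rw0, w0Rw1, w1Rw0, w1Rw1, w1Rw2, w2Rw1, w2Rw2
The negation has an open branch (countermodel exists).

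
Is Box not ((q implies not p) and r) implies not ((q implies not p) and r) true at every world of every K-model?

Tableau for the negation not (Box not ((q implies not p) and r) implies not ((q implies not p) and r)):
1. not (Box not ((q implies not p) and r) implies not ((q implies not p) and r)), 0
2. Box not ((q implies not p) and r), 0   [neg-implies-rule on 1]
3. (q implies not p) and r, 0   [neg-implies-rule on 1]
4. q implies not p, 0   [and-rule on 3]
5. r, 0   [and-rule on 3]
6. not p, 0   [implies-rule on 4 (branches; this branch)]
The negation has an open branch (countermodel exists).

No, not valid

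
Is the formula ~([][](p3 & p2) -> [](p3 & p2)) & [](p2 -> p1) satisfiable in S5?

No, unsatisfiable

1. ~([][](p3 & p2) -> [](p3 & p2)) & [](p2 -> p1), 0
2. ~([][](p3 & p2) -> [](p3 & p2)), 0
3. [](p2 -> p1), 0
4. [][](p3 & p2), 0
5. ~[](p3 & p2), 0
6. p2 -> p1, 0
7. [](p3 & p2), 0
8. p3 & p2, 0
9. p3, 0
10. p2, 0
11. p1, 0
12. ~(p3 & p2), 1
13. p2 -> p1, 1
14. [](p3 & p2), 1
15. p3 & p2, 1
16. p3, 1
17. p2, 1
18. ~p2, 1
Accessibility: 0R0, 0R1, 1R0, 1R1
Branch closes: p2 and ~p2 both at 1.
All branches of the tableau close; one closing branch shown above.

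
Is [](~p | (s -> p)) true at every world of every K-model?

Yes, valid

Tableau for the negation ~[](~p | (s -> p)):
1. ~[](~p | (s -> p)), w0
2. ~(~p | (s -> p)), w1   [~[]-rule on 1: fresh world w1, w0Rw1]
3. p, w1   [~|-rule on 2]
4. ~(s -> p), w1   [~|-rule on 2]
5. s, w1   [~->-rule on 4]
6. ~p, w1   [~->-rule on 4]
Accessibility: w0Rw1
Branch closes: p and ~p both at w1.
Every branch of the negation's tableau closes; the branch above is one of them.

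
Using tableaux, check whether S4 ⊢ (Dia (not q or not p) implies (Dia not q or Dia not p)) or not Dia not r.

Yes, valid

Tableau for the negation not ((Dia (not q or not p) implies (Dia not q or Dia not p)) or not Dia not r):
1. not ((Dia (not q or not p) implies (Dia not q or Dia not p)) or not Dia not r), u
2. not (Dia (not q or not p) implies (Dia not q or Dia not p)), u   [neg-or-rule on 1]
3. Dia not r, u   [neg-or-rule on 1]
4. Dia (not q or not p), u   [neg-implies-rule on 2]
5. not (Dia not q or Dia not p), u   [neg-implies-rule on 2]
6. not Dia not q, u   [neg-or-rule on 5]
7. not Dia not p, u   [neg-or-rule on 5]
8. q, u   [neg-Dia-rule on 6 via uRu]
9. p, u   [neg-Dia-rule on 7 via uRu]
10. not r, v   [Dia-rule on 3: fresh world v, uRv]
11. q, v   [neg-Dia-rule on 6 via uRv]
12. p, v   [neg-Dia-rule on 7 via uRv]
13. not q or not p, w   [Dia-rule on 4: fresh world w, uRw]
14. q, w   [neg-Dia-rule on 6 via uRw]
15. p, w   [neg-Dia-rule on 7 via uRw]
16. not p, w   [or-rule on 13 (branches; this branch)]
Accessibility: uRu, uRv, uRw, vRv, wRw
Branch closes: p and not p both at w.
Every branch of the negation's tableau closes; the branch above is one of them.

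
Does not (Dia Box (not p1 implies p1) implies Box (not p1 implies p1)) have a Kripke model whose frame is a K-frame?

1. not (Dia Box (not p1 implies p1) implies Box (not p1 implies p1)), u
2. Dia Box (not p1 implies p1), u
3. not Box (not p1 implies p1), u
4. Box (not p1 implies p1), v
5. not (not p1 implies p1), w
6. not p1, w
Accessibility: uRv, uRw

Satisfiable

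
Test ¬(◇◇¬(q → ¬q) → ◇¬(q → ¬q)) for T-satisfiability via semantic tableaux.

Satisfiable (open branch found)

1. ¬(◇◇¬(q → ¬q) → ◇¬(q → ¬q)), u
2. ◇◇¬(q → ¬q), u   [¬→-rule on 1]
3. ¬◇¬(q → ¬q), u   [¬→-rule on 1]
4. q → ¬q, u   [¬◇-rule on 3 via uRu]
5. ¬q, u   [→-rule on 4 (branches; this branch)]
6. ◇¬(q → ¬q), v   [◇-rule on 2: fresh world v, uRv]
7. q → ¬q, v   [¬◇-rule on 3 via uRv]
8. ¬q, v   [→-rule on 7 (branches; this branch)]
9. ¬(q → ¬q), w   [◇-rule on 6: fresh world w, vRw]
10. q, w   [¬→-rule on 9]
Accessibility: uRu, uRv, vRv, vRw, wRw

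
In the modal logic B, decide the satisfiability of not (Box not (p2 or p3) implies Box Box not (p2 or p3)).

Yes, satisfiable

1. not (Box not (p2 or p3) implies Box Box not (p2 or p3)), u
2. Box not (p2 or p3), u   [neg-implies-rule on 1]
3. not Box Box not (p2 or p3), u   [neg-implies-rule on 1]
4. not (p2 or p3), u   [Box-rule on 2 via uRu]
5. not p2, u   [neg-or-rule on 4]
6. not p3, u   [neg-or-rule on 4]
7. not Box not (p2 or p3), v   [neg-Box-rule on 3: fresh world v, uRv]
8. not (p2 or p3), v   [Box-rule on 2 via uRv]
9. not p2, v   [neg-or-rule on 8]
10. not p3, v   [neg-or-rule on 8]
11. p2 or p3, w   [neg-Box-rule on 7: fresh world w, vRw]
12. p3, w   [or-rule on 11 (branches; this branch)]
Accessibility: uRu, uRv, vRu, vRv, vRw, wRv, wRw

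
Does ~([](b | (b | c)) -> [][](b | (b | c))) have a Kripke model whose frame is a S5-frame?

Unsatisfiable (every branch closes)

1. ~([](b | (b | c)) -> [][](b | (b | c))), 0
2. [](b | (b | c)), 0
3. ~[][](b | (b | c)), 0
4. b | (b | c), 0
5. b | c, 0
6. c, 0
7. ~[](b | (b | c)), 1
8. b | (b | c), 1
9. b | c, 1
10. c, 1
11. ~(b | (b | c)), 2
12. ~b, 2
13. ~(b | c), 2
14. ~c, 2
15. b | (b | c), 2
16. b | c, 2
17. c, 2
Accessibility: 0R0, 0R1, 0R2, 1R0, 1R1, 1R2, 2R0, 2R1, 2R2
Branch closes: c and ~c both at 2.
All branches of the tableau close; one closing branch shown above.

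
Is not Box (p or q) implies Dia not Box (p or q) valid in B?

Tableau for the negation not (not Box (p or q) implies Dia not Box (p or q)):
1. not (not Box (p or q) implies Dia not Box (p or q)), w0
2. not Box (p or q), w0   [neg-implies-rule on 1]
3. not Dia not Box (p or q), w0   [neg-implies-rule on 1]
4. Box (p or q), w0   [neg-Dia-rule on 3 via w0Rw0]
5. p or q, w0   [Box-rule on 4 via w0Rw0]
6. q, w0   [or-rule on 5 (branches; this branch)]
7. not (p or q), w1   [neg-Box-rule on 2: fresh world w1, w0Rw1]
8. not p, w1   [neg-or-rule on 7]
9. not q, w1   [neg-or-rule on 7]
10. Box (p or q), w1   [neg-Dia-rule on 3 via w0Rw1]
11. p or q, w1   [Box-rule on 4 via w0Rw1]
12. q, w1   [or-rule on 11 (branches; this branch)]
Accessibility: w0Rw0, w0Rw1, w1Rw0, w1Rw1
Branch closes: q and not q both at w1.
Every branch of the negation's tableau closes; the branch above is one of them.

Valid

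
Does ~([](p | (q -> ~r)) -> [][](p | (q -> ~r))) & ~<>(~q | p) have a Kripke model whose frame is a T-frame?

Satisfiable (open branch found)

1. ~([](p | (q -> ~r)) -> [][](p | (q -> ~r))) & ~<>(~q | p), 0
2. ~([](p | (q -> ~r)) -> [][](p | (q -> ~r))), 0
3. ~<>(~q | p), 0
4. [](p | (q -> ~r)), 0
5. ~[][](p | (q -> ~r)), 0
6. ~(~q | p), 0
7. q, 0
8. ~p, 0
9. p | (q -> ~r), 0
10. q -> ~r, 0
11. ~r, 0
12. ~[](p | (q -> ~r)), 1
13. ~(~q | p), 1
14. q, 1
15. ~p, 1
16. p | (q -> ~r), 1
17. q -> ~r, 1
18. ~r, 1
19. ~(p | (q -> ~r)), 2
20. ~p, 2
21. ~(q -> ~r), 2
22. q, 2
23. r, 2
Accessibility: 0R0, 0R1, 1R1, 1R2, 2R2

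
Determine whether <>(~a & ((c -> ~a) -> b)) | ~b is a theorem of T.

Invalid (countermodel exists)

Tableau for the negation ~(<>(~a & ((c -> ~a) -> b)) | ~b):
1. ~(<>(~a & ((c -> ~a) -> b)) | ~b), w0
2. ~<>(~a & ((c -> ~a) -> b)), w0   [~|-rule on 1]
3. b, w0   [~|-rule on 1]
4. ~(~a & ((c -> ~a) -> b)), w0   [~<>-rule on 2 via w0Rw0]
5. a, w0   [~&-rule on 4 (branches; this branch)]
Accessibility: w0Rw0
The negation has an open branch (countermodel exists).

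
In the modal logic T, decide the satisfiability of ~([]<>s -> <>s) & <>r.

1. ~([]<>s -> <>s) & <>r, w0
2. ~([]<>s -> <>s), w0
3. <>r, w0
4. []<>s, w0
5. ~<>s, w0
6. <>s, w0
7. ~s, w0
8. r, w1
9. <>s, w1
10. ~s, w1
11. s, w2
12. <>s, w2
13. ~s, w2
Accessibility: w0Rw0, w0Rw1, w0Rw2, w1Rw1, w2Rw2
Branch closes: s and ~s both at w2.
All branches of the tableau close; one closing branch shown above.

Unsatisfiable (every branch closes)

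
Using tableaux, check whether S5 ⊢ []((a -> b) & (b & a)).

Tableau for the negation ~[]((a -> b) & (b & a)):
1. ~[]((a -> b) & (b & a)), 0
2. ~((a -> b) & (b & a)), 1   [~[]-rule on 1: fresh world 1, 0R1]
3. ~(b & a), 1   [~&-rule on 2 (branches; this branch)]
4. ~a, 1   [~&-rule on 3 (branches; this branch)]
Accessibility: 0R0, 0R1, 1R0, 1R1
The negation has an open branch (countermodel exists).

Invalid (countermodel exists)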